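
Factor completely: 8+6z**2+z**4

Substitute u = z**2 to get a quadratic in u, then factor.
z**2+2 is irreducible over ℤ (always positive, so no real roots).
z**2+4 is irreducible over ℤ (sum of squares).

(z**2+2)(z**2+4)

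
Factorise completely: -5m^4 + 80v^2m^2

Every term has a factor of 5m^2. Then 16v^2 - m^2 = (4v)² − (m)².

5m^2(4v - m)(4v + m)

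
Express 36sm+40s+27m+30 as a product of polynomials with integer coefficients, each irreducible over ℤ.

Group as (36sm+40s) + (27m+30) = 4s(9m+10) + 3(9m+10).
Both groups share the factor (9m+10).

(4s+3)(9m+10)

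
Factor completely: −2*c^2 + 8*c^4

2*c^2*(2*c + 1)*(2*c − 1)

Factor out 2*c^2, leaving 4*c^2 − 1, which is a difference of two squares.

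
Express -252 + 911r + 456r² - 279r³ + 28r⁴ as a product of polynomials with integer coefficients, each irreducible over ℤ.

Trying the rational-root candidates, r = 4 is a root, so (r - 4) is a factor; dividing leaves 28r³ - 167r² - 212r + 63.
Continuing, r = 7 is a root, so (r - 7) divides it; the quotient is 28r² + 29r - 9.
The remaining quadratic factors as (7r + 9)(4r - 1).

(4r - 1)(7r + 9)(r - 4)(r - 7)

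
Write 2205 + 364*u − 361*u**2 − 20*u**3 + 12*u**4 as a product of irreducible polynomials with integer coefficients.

(2*u + 9)*(2*u − 7)*(3*u + 7)*(u − 5)

By the rational root theorem, u = 7/2 is a root, giving the factor (2*u − 7) and quotient 6*u**3 + 11*u**2 − 142*u − 315.
Next, u = 5 is a root, giving the factor (u − 5) and quotient 6*u**2 + 41*u + 63.
The remaining quadratic factors as (2*u + 9)(3*u + 7).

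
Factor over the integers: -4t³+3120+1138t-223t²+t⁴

(t+15)(t+2)(t-13)(t-8)

Testing divisors of the constant over divisors of the leading coefficient, t = -2 is a root, giving the factor (t+2) and quotient t³-6t²-211t+1560.
Then t = 13 is a root, so (t-13) is a factor; dividing leaves t²+7t-120.
The remaining quadratic factors as (t+15)(t-8).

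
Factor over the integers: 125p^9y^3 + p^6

Factor out p^6 first: what remains is 125p^3y^3 + 1.
Recognize a sum of cubes with the parts 1 and 5py.

p^6(5py + 1)(25p^2y^2 - 5py + 1)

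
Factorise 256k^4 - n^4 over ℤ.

(4k + n)(4k - n)(16k^2 + n^2)

Write as (16k^2)² − (n^2)², then factor 16k^2 - n^2 once more.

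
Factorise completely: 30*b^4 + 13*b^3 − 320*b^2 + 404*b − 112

By the rational root theorem, b = −4 is a root, giving the factor (b + 4) and quotient 30*b^3 − 107*b^2 + 108*b − 28.
Continuing, b = 2 is a root, so (b − 2) divides it; the quotient is 30*b^2 − 47*b + 14.
The remaining quadratic factors as (5*b − 2)(6*b − 7).

(5*b − 2)*(6*b − 7)*(b + 4)*(b − 2)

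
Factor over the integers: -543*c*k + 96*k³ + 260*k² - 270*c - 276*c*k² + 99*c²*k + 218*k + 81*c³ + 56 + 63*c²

Group: 3*c*(27*c² + 60*c*k + 57*c - 32*k² - 44*k - 14) + (-3*k - 4)*(27*c² + 60*c*k + 57*c - 32*k² - 44*k - 14); both groups contain (27*c² + 60*c*k + 57*c - 32*k² - 44*k - 14), so (3*c - 3*k - 4) is a factor with cofactor 27*c² + 60*c*k + 57*c - 32*k² - 44*k - 14.
The cofactor groups again: 27*c² + 60*c*k + 57*c - 32*k² - 44*k - 14 = 3*c*(9*c - 4*k - 2) + (8*k + 7)*(9*c - 4*k - 2); both groups contain (9*c - 4*k - 2), giving (3*c + 8*k + 7)*(9*c - 4*k - 2).

(3*c + 8*k + 7)*(3*c - 3*k - 4)*(9*c - 4*k - 2)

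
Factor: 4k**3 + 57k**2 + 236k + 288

(4k + 9)(k + 4)(k + 8)

Trying the rational-root candidates, k = −4 is a root, so (k + 4) divides it; the quotient is 4k**2 + 41k + 72.
The remaining quadratic factors as (4k + 9)(k + 8).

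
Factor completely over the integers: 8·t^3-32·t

8·t·(t+2)·(t-2)

Every term has a factor of 8·t. Then t^2-4 = (t)² − (2)².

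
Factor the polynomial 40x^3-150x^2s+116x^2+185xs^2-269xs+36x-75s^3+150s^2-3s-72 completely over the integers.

(2x-3s+3)(4x-5s+8)(5x-5s-3)

Group: 5x(8x^2-22xs+28x+15s^2-39s+24) + (-5s-3)(8x^2-22xs+28x+15s^2-39s+24); both groups contain (8x^2-22xs+28x+15s^2-39s+24), so (5x-5s-3) is a factor with cofactor 8x^2-22xs+28x+15s^2-39s+24.
The cofactor groups again: 8x^2-22xs+28x+15s^2-39s+24 = 4x(2x-3s+3) + (-5s+8)(2x-3s+3); both groups contain (2x-3s+3), giving (4x-5s+8)(2x-3s+3).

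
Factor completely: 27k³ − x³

Recognize a difference of cubes with the parts 3k and x.

−(x − 3k)(x² + 3xk + 9k²)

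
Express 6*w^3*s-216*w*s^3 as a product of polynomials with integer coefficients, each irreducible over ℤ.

6*s*w*(w-6*s)*(w+6*s)

Factor out 6*w*s, leaving w^2-36*s^2, which is a difference of two squares.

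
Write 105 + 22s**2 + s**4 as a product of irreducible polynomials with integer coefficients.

(s**2 + 15)(s**2 + 7)

Substitute u = s**2 to get a quadratic in u, then factor.
s**2 + 7 is irreducible over ℤ (always positive, so no real roots).
s**2 + 15 is irreducible over ℤ (always positive, so no real roots).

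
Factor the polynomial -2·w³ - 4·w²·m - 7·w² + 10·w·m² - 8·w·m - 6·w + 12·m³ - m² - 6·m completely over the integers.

-(2·w - 4·m + 3)·(w + 3·m + 2)·(w + m)

Group: 2·w·(-w² - 4·w·m - 2·w - 3·m² - 2·m) + (-4·m + 3)·(-w² - 4·w·m - 2·w - 3·m² - 2·m); both groups contain (-w² - 4·w·m - 2·w - 3·m² - 2·m), so (2·w - 4·m + 3) is a factor with cofactor -w² - 4·w·m - 2·w - 3·m² - 2·m.
The cofactor groups again: -w² - 4·w·m - 2·w - 3·m² - 2·m = -w·(w + m) + (-3·m - 2)·(w + m); both groups contain (w + m), giving -(w + 3·m + 2)·(w + m).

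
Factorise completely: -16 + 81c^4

(3c + 2)(3c - 2)(9c^2 + 4)

Write as (9c^2)² − (4)², then factor 9c^2 - 4 once more.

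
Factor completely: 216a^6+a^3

Every term has a factor of a^3; factoring it out leaves 216a^3+1.
Recognize a sum of cubes with the parts 6a and 1.

a^3(6a+1)(36a^2-6a+1)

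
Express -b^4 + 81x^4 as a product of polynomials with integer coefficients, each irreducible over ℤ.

Difference of squares twice: with A = 3x and B = b, A⁴ − B⁴ = (A² − B²)(A² + B²), and A² − B² factors again.

(3x - b)(3x + b)(9x^2 + b^2)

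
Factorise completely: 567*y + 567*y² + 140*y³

Pull out the common factor 7*y, then factor the remaining trinomial.

7*y*(4*y + 9)*(5*y + 9)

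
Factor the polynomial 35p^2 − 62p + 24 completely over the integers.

Need a pair with product 35·24 = 840 and sum −62: that's −20 and −42.
Split the middle term: 35p^2 − 20p − 42p + 24 = 5p(7p − 4) − 6(7p − 4).

(5p − 6)(7p − 4)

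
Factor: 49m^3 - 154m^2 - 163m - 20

Testing divisors of the constant over divisors of the leading coefficient, m = -5/7 is a root, so (7m + 5) is a factor; dividing leaves 7m^2 - 27m - 4.
The remaining quadratic factors as (m - 4)(7m + 1).

(7m + 1)(7m + 5)(m - 4)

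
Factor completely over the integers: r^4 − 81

Write as (r^2)² − (9)², then factor r^2 − 9 once more.

(r + 3)(r − 3)(r^2 + 9)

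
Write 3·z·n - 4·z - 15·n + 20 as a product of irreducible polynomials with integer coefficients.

(3·n - 4)·(z - 5)

Group as (3·z·n - 4·z) + (-15·n + 20) = z·(3·n - 4) - 5·(3·n - 4).
Both groups share the factor (3·n - 4).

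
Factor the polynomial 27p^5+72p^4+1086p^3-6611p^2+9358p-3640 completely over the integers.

Among the possible rational roots, p = 7/3 is a root, so (3p-7) divides it; the quotient is 9p^4+45p^3+467p^2-1114p+520.
Then p = 2/3 is a root, so (3p-2) divides it; the quotient is 3p^3+17p^2+167p-260.
Then p = 4/3 is a root, so (3p-4) is a factor; dividing leaves p^2+7p+65.
The quadratic p^2+7p+65 has discriminant -211 < 0 and is irreducible over ℤ.

(3p-2)(3p-4)(3p-7)(p^2+7p+65)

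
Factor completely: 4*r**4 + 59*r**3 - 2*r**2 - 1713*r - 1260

Trying the rational-root candidates, r = -12 is a root, giving the factor (r + 12) and quotient 4*r**3 + 11*r**2 - 134*r - 105.
Continuing, r = 5 is a root, giving the factor (r - 5) and quotient 4*r**2 + 31*r + 21.
The remaining quadratic factors as (r + 7)(4*r + 3).

(4*r + 3)*(r + 12)*(r + 7)*(r - 5)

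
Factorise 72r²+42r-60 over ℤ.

6(3r-2)(4r+5)

Pull out the common factor 6, then factor the remaining trinomial.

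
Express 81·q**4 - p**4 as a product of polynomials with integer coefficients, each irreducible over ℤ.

(3·q)⁴ − (p)⁴ = ((3·q)² − (p)²)((3·q)² + (p)²); the first factor splits again, the second (9·q**2 + p**2) is irreducible.

(3·q - p)·(3·q + p)·(9·q**2 + p**2)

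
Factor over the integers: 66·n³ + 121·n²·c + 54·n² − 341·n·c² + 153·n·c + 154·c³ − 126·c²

Group: 2·n·(33·n² − 55·n·c + 27·n + 22·c² − 18·c) + 7·c·(33·n² − 55·n·c + 27·n + 22·c² − 18·c); both groups contain (33·n² − 55·n·c + 27·n + 22·c² − 18·c), so (2·n + 7·c) is a factor with cofactor 33·n² − 55·n·c + 27·n + 22·c² − 18·c.
The cofactor groups again: 33·n² − 55·n·c + 27·n + 22·c² − 18·c = 11·n·(3·n − 2·c) + (−11·c + 9)·(3·n − 2·c); both groups contain (3·n − 2·c), giving (11·n − 11·c + 9)·(3·n − 2·c).

(11·n − 11·c + 9)·(3·n − 2·c)·(2·n + 7·c)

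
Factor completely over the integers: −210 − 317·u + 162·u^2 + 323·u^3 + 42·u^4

(6·u + 5)·(7·u + 6)·(u + 7)·(u − 1)

By the rational root theorem, u = 1 is a root, giving the factor (u − 1) and quotient 42·u^3 + 365·u^2 + 527·u + 210.
Continuing, u = −6/7 is a root, so (7·u + 6) is a factor; dividing leaves 6·u^2 + 47·u + 35.
The remaining quadratic factors as (u + 7)(6·u + 5).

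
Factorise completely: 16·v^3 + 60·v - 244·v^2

Pull out the common factor 4·v, then factor the remaining trinomial.

4·v·(4·v - 1)·(v - 15)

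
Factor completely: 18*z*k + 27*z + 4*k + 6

Group as (18*z*k + 27*z) + (4*k + 6) = 9*z*(2*k + 3) + 2*(2*k + 3).
Both groups share the factor (2*k + 3).

(2*k + 3)*(9*z + 2)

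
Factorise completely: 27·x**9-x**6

x**6·(3·x-1)·(9·x**2+3·x+1)

Pull out the common factor x**6, leaving 27·x**3-1.
Recognize a difference of cubes with the parts 3·x and 1.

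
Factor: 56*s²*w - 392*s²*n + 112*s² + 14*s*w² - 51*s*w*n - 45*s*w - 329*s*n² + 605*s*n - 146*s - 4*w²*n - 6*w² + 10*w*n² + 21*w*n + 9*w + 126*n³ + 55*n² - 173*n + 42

Group: 8*s*(7*s*w - 49*s*n + 14*s - 2*w*n - 3*w + 14*n² + 17*n - 6) + (2*w + 9*n - 7)*(7*s*w - 49*s*n + 14*s - 2*w*n - 3*w + 14*n² + 17*n - 6); both groups contain (7*s*w - 49*s*n + 14*s - 2*w*n - 3*w + 14*n² + 17*n - 6), so (8*s + 2*w + 9*n - 7) is a factor with cofactor 7*s*w - 49*s*n + 14*s - 2*w*n - 3*w + 14*n² + 17*n - 6.
The cofactor groups again: 7*s*w - 49*s*n + 14*s - 2*w*n - 3*w + 14*n² + 17*n - 6 = w*(7*s - 2*n - 3) + (-7*n + 2)*(7*s - 2*n - 3); both groups contain (7*s - 2*n - 3), giving (w - 7*n + 2)*(7*s - 2*n - 3).

(7*s - 2*n - 3)*(w - 7*n + 2)*(8*s + 2*w + 9*n - 7)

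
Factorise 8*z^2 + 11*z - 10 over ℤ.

(8*z - 5)*(z + 2)

Need a pair with product 8·(-10) = -80 and sum 11: that's 16 and -5.
Split the middle term: 8*z^2 + 16*z - 5*z - 10 = 8*z*(z + 2) - 5*(z + 2).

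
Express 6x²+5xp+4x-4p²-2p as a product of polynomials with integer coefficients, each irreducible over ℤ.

Group: 3x(2x-p) + (4p+2)(2x-p); both groups contain (2x-p).

(2x-p)(3x+4p+2)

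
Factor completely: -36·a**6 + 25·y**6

Recognize a difference of squares with the parts 5·y**3 and 6·a**3.

-(6·a**3 + 5·y**3)·(6·a**3 - 5·y**3)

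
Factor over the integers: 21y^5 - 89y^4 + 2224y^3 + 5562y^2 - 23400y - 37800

(3y + 10)(7y + 10)(y - 3)(y^2 - 6y + 126)

By the rational root theorem, y = -10/7 is a root, so (7y + 10) divides it; the quotient is 3y^4 - 17y^3 + 342y^2 + 306y - 3780.
Then y = -10/3 is a root, so (3y + 10) is a factor; dividing leaves y^3 - 9y^2 + 144y - 378.
Continuing, y = 3 is a root, so (y - 3) divides it; the quotient is y^2 - 6y + 126.
The quadratic y^2 - 6y + 126 has discriminant -468 < 0 and is irreducible over ℤ.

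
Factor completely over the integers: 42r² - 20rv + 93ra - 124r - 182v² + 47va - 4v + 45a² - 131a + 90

(7r + 13v + 5a - 9)(6r - 14v + 9a - 10)

Group: 7r(6r - 14v + 9a - 10) + (13v + 5a - 9)(6r - 14v + 9a - 10); both groups contain (6r - 14v + 9a - 10).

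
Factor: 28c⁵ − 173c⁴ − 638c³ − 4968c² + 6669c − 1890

(4c − 3)(7c − 3)(c − 10)(c² + 5c + 21)

Testing divisors of the constant over divisors of the leading coefficient, c = 10 is a root, so (c − 10) is a factor; dividing leaves 28c⁴ + 107c³ + 432c² − 648c + 189.
Next, c = 3/4 is a root, giving the factor (4c − 3) and quotient 7c³ + 32c² + 132c − 63.
Continuing, c = 3/7 is a root, so (7c − 3) divides it; the quotient is c² + 5c + 21.
The quadratic c² + 5c + 21 has discriminant −59 < 0 and is irreducible over ℤ.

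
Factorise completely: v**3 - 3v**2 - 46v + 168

By the rational root theorem, v = -7 is a root, so (v + 7) is a factor; dividing leaves v**2 - 10v + 24.
The remaining quadratic factors as (v - 6)(v - 4).

(v + 7)(v - 4)(v - 6)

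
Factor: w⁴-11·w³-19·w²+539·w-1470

By the rational root theorem, w = 7 is a root, so (w-7) divides it; the quotient is w³-4·w²-47·w+210.
Continuing, w = 5 is a root, so (w-5) divides it; the quotient is w²+w-42.
The remaining quadratic factors as (w-6)(w+7).

(w+7)·(w-5)·(w-6)·(w-7)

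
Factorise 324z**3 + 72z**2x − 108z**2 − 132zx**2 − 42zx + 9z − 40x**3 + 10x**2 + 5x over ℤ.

Group: 9z(36z**2 − 12zx − 12z − 8x**2 + 2x + 1) + 5x(36z**2 − 12zx − 12z − 8x**2 + 2x + 1); both groups contain (36z**2 − 12zx − 12z − 8x**2 + 2x + 1), so (9z + 5x) is a factor with cofactor 36z**2 − 12zx − 12z − 8x**2 + 2x + 1.
The cofactor groups again: 36z**2 − 12zx − 12z − 8x**2 + 2x + 1 = 6z(6z + 2x − 1) + (−4x − 1)(6z + 2x − 1); both groups contain (6z + 2x − 1), giving (6z − 4x − 1)(6z + 2x − 1).

(6z − 4x − 1)(6z + 2x − 1)(9z + 5x)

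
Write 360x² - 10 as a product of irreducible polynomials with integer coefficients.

Every term has a factor of 10. Then 36x² - 1 = (6x)² − (1)².

10(6x + 1)(6x - 1)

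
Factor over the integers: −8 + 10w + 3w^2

(3w − 2)(w + 4)

Need a pair with product 3·(−8) = −24 and sum 10: that's 12 and −2.
Split the middle term: 3w^2 + 12w − 2w − 8 = 3w(w + 4) − 2(w + 4).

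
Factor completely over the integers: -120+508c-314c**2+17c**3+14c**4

By the rational root theorem, c = 2/7 is a root, so (7c-2) divides it; the quotient is 2c**3+3c**2-44c+60.
Next, c = 2 is a root, so (c-2) divides it; the quotient is 2c**2+7c-30.
The remaining quadratic factors as (2c-5)(c+6).

(2c-5)(7c-2)(c+6)(c-2)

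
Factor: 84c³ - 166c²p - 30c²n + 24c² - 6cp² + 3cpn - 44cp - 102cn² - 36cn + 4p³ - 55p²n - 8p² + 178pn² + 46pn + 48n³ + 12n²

(2c - 4p - n)(6c + p - 6n)(7c - p + 8n + 2)

Group: 7c(12c² - 22cp - 18cn - 4p² + 23pn + 6n²) + (-p + 8n + 2)(12c² - 22cp - 18cn - 4p² + 23pn + 6n²); both groups contain (12c² - 22cp - 18cn - 4p² + 23pn + 6n²), so (7c - p + 8n + 2) is a factor with cofactor 12c² - 22cp - 18cn - 4p² + 23pn + 6n².
The cofactor groups again: 12c² - 22cp - 18cn - 4p² + 23pn + 6n² = 2c(6c + p - 6n) + (-4p - n)(6c + p - 6n); both groups contain (6c + p - 6n), giving (2c - 4p - n)(6c + p - 6n).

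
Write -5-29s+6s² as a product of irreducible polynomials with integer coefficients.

(6s+1)(s-5)

Need a pair with product 6·(-5) = -30 and sum -29: that's 1 and -30.
Split the middle term: 6s²+s - 30s-5 = s(6s+1) - 5(6s+1).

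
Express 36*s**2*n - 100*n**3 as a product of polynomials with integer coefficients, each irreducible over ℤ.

Every term has a factor of 4*n. Then 9*s**2 - 25*n**2 = (3*s)² − (5*n)².

4*n*(3*s - 5*n)*(3*s + 5*n)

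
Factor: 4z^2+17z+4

Need a pair with product 4·4 = 16 and sum 17: that's 1 and 16.
Split the middle term: 4z^2+z + 16z+4 = z(4z+1) + 4(4z+1).

(4z+1)(z+4)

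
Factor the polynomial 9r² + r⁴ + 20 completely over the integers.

Substitute u = r² to get a quadratic in u, then factor.
r² + 4 is irreducible over ℤ (sum of squares).
r² + 5 is irreducible over ℤ (always positive, so no real roots).

(r² + 4)(r² + 5)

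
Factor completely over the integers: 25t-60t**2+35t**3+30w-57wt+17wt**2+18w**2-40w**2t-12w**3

Group: 6w(-2w**2-5wt+3w+7t**2-12t+5) + 5t(-2w**2-5wt+3w+7t**2-12t+5); both groups contain (-2w**2-5wt+3w+7t**2-12t+5), so (6w+5t) is a factor with cofactor -2w**2-5wt+3w+7t**2-12t+5.
The cofactor groups again: -2w**2-5wt+3w+7t**2-12t+5 = -w(2w+7t-5) + (t-1)(2w+7t-5); both groups contain (2w+7t-5), giving -(w-t+1)(2w+7t-5).

-(w-t+1)(6w+5t)(2w+7t-5)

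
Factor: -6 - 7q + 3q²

(3q + 2)(q - 3)

Need a pair with product 3·(-6) = -18 and sum -7: that's -9 and 2.
Split the middle term: 3q² - 9q + 2q - 6 = 3q(q - 3) + 2(q - 3).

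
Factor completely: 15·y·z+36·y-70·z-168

(3·y-14)·(5·z+12)

Group as (15·y·z+36·y) + (-70·z-168) = 3·y·(5·z+12) - 14·(5·z+12).
Both groups share the factor (5·z+12).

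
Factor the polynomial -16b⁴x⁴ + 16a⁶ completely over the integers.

Factor out 16 first: what remains is -b⁴x⁴ + a⁶.
Recognize a difference of squares with the parts a³ and b²x².

-16(b²x² - a³)(b²x² + a³)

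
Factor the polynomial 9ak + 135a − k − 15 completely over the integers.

(9a − 1)(k + 15)

Group as (9ak + 135a) + (−k − 15) = 9a(k + 15) − (k + 15).
Both groups share the factor (k + 15).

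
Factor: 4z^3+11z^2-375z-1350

Among the possible rational roots, z = -15/4 is a root, so (4z+15) divides it; the quotient is z^2-z-90.
The remaining quadratic factors as (z-10)(z+9).

(4z+15)(z+9)(z-10)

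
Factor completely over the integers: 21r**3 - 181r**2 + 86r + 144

(3r + 2)(7r - 9)(r - 8)

By the rational root theorem, r = 9/7 is a root, giving the factor (7r - 9) and quotient 3r**2 - 22r - 16.
The remaining quadratic factors as (3r + 2)(r - 8).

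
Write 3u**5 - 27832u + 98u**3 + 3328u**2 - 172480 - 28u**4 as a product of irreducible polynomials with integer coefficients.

(3u + 14)(u + 8)(u - 10)(u**2 - 12u + 154)

By the rational root theorem, u = 10 is a root, so (u - 10) divides it; the quotient is 3u**4 + 2u**3 + 118u**2 + 4508u + 17248.
Continuing, u = -14/3 is a root, so (3u + 14) divides it; the quotient is u**3 - 4u**2 + 58u + 1232.
Then u = -8 is a root, so (u + 8) divides it; the quotient is u**2 - 12u + 154.
The quadratic u**2 - 12u + 154 has discriminant -472 < 0 and is irreducible over ℤ.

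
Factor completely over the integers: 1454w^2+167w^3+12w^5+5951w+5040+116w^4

Among the possible rational roots, w = -7/6 is a root, so (6w+7) is a factor; dividing leaves 2w^4+17w^3+8w^2+233w+720.
Then w = -5/2 is a root, giving the factor (2w+5) and quotient w^3+6w^2-11w+144.
Next, w = -9 is a root, so (w+9) is a factor; dividing leaves w^2-3w+16.
The quadratic w^2-3w+16 has discriminant -55 < 0 and is irreducible over ℤ.

(2w+5)(6w+7)(w+9)(w^2-3w+16)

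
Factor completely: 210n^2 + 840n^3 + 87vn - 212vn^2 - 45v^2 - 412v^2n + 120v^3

(3v - 10n)(8v - 12n - 3)(5v + 7n)

Group: 8v(15v^2 - 29vn - 70n^2) + (-12n - 3)(15v^2 - 29vn - 70n^2); both groups contain (15v^2 - 29vn - 70n^2), so (8v - 12n - 3) is a factor with cofactor 15v^2 - 29vn - 70n^2.
The cofactor groups again: 15v^2 - 29vn - 70n^2 = 5v(3v - 10n) + 7n(3v - 10n); both groups contain (3v - 10n), giving (5v + 7n)(3v - 10n).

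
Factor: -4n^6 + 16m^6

Factor out 4 first: what remains is -n^6 + 4m^6.
Recognize a difference of squares with the parts 2m^3 and n^3.

-4(n^3 - 2m^3)(n^3 + 2m^3)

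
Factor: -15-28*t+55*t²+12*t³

(3*t+1)*(4*t-3)*(t+5)

Trying the rational-root candidates, t = -1/3 is a root, so (3*t+1) is a factor; dividing leaves 4*t²+17*t-15.
The remaining quadratic factors as (t+5)(4*t-3).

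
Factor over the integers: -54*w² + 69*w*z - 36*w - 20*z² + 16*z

-(6*w - 5*z + 4)*(9*w - 4*z)

Group: -6*w*(9*w - 4*z) + (5*z - 4)*(9*w - 4*z); both groups contain (9*w - 4*z).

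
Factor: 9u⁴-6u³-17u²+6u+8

(3u+2)(3u-4)(u+1)(u-1)

By the rational root theorem, u = 4/3 is a root, so (3u-4) divides it; the quotient is 3u³+2u²-3u-2.
Next, u = -2/3 is a root, so (3u+2) is a factor; dividing leaves u²-1.
The remaining quadratic factors as (u-1)(u+1).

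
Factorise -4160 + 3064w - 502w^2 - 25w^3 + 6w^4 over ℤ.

By the rational root theorem, w = -10 is a root, giving the factor (w + 10) and quotient 6w^3 - 85w^2 + 348w - 416.
Then w = 4 is a root, giving the factor (w - 4) and quotient 6w^2 - 61w + 104.
The remaining quadratic factors as (w - 8)(6w - 13).

(6w - 13)(w + 10)(w - 4)(w - 8)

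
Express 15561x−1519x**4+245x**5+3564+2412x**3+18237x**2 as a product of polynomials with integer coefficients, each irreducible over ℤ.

(5x+9)(7x+3)(7x+4)(x**2−9x+33)

Testing divisors of the constant over divisors of the leading coefficient, x = −9/5 is a root, so (5x+9) is a factor; dividing leaves 49x**4−392x**3+1188x**2+1509x+396.
Continuing, x = −4/7 is a root, so (7x+4) is a factor; dividing leaves 7x**3−60x**2+204x+99.
Continuing, x = −3/7 is a root, giving the factor (7x+3) and quotient x**2−9x+33.
The quadratic x**2−9x+33 has discriminant −51 < 0 and is irreducible over ℤ.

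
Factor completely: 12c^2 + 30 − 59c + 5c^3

Trying the rational-root candidates, c = 2 is a root, so (c − 2) is a factor; dividing leaves 5c^2 + 22c − 15.
The remaining quadratic factors as (5c − 3)(c + 5).

(5c − 3)(c + 5)(c − 2)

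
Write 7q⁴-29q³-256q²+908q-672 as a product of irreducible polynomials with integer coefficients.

(7q-8)(q+6)(q-2)(q-7)

Testing divisors of the constant over divisors of the leading coefficient, q = -6 is a root, so (q+6) divides it; the quotient is 7q³-71q²+170q-112.
Continuing, q = 2 is a root, giving the factor (q-2) and quotient 7q²-57q+56.
The remaining quadratic factors as (7q-8)(q-7).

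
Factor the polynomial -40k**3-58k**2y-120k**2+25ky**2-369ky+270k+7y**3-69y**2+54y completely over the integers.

-(2k-y+9)(4k+7y-6)(5k+y)

Group: 4k(-10k**2+3ky-45k+y**2-9y) + (7y-6)(-10k**2+3ky-45k+y**2-9y); both groups contain (-10k**2+3ky-45k+y**2-9y), so (4k+7y-6) is a factor with cofactor -10k**2+3ky-45k+y**2-9y.
The cofactor groups again: -10k**2+3ky-45k+y**2-9y = -5k(2k-y+9) - y(2k-y+9); both groups contain (2k-y+9), giving -(5k+y)(2k-y+9).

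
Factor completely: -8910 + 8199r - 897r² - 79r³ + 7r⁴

Testing divisors of the constant over divisors of the leading coefficient, r = 6 is a root, so (r - 6) is a factor; dividing leaves 7r³ - 37r² - 1119r + 1485.
Next, r = -11 is a root, giving the factor (r + 11) and quotient 7r² - 114r + 135.
The remaining quadratic factors as (r - 15)(7r - 9).

(7r - 9)(r + 11)(r - 15)(r - 6)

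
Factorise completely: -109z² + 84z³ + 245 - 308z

(3z - 7)(4z + 7)(7z - 5)

Testing divisors of the constant over divisors of the leading coefficient, z = -7/4 is a root, so (4z + 7) divides it; the quotient is 21z² - 64z + 35.
The remaining quadratic factors as (3z - 7)(7z - 5).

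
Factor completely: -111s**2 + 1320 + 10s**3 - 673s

(2s + 11)(5s - 8)(s - 15)

Trying the rational-root candidates, s = 15 is a root, so (s - 15) divides it; the quotient is 10s**2 + 39s - 88.
The remaining quadratic factors as (2s + 11)(5s - 8).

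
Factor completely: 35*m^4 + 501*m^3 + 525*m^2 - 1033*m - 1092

Testing divisors of the constant over divisors of the leading coefficient, m = -13 is a root, so (m + 13) is a factor; dividing leaves 35*m^3 + 46*m^2 - 73*m - 84.
Next, m = -12/7 is a root, giving the factor (7*m + 12) and quotient 5*m^2 - 2*m - 7.
The remaining quadratic factors as (5*m - 7)(m + 1).

(5*m - 7)*(7*m + 12)*(m + 1)*(m + 13)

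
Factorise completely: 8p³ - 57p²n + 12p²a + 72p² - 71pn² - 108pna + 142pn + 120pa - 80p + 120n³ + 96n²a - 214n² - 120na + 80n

(p - 8n + 10)(p - n)(8p + 15n + 12a - 8)

Group: p(8p² - 49pn + 12pa + 72p - 120n² - 96na + 214n + 120a - 80) - n(8p² - 49pn + 12pa + 72p - 120n² - 96na + 214n + 120a - 80); both groups contain (8p² - 49pn + 12pa + 72p - 120n² - 96na + 214n + 120a - 80), so (p - n) is a factor with cofactor 8p² - 49pn + 12pa + 72p - 120n² - 96na + 214n + 120a - 80.
The cofactor groups again: 8p² - 49pn + 12pa + 72p - 120n² - 96na + 214n + 120a - 80 = p(8p + 15n + 12a - 8) + (-8n + 10)(8p + 15n + 12a - 8); both groups contain (8p + 15n + 12a - 8), giving (p - 8n + 10)(8p + 15n + 12a - 8).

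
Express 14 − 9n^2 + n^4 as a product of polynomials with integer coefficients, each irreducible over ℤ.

Substitute u = n^2 to get a quadratic in u, then factor.
n^2 − 7 is irreducible over ℤ (7 is not a perfect square).
n^2 − 2 is irreducible over ℤ (2 is not a perfect square).

(n^2 − 2)(n^2 − 7)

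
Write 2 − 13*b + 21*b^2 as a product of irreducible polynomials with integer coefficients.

Need a pair with product 21·2 = 42 and sum −13: that's −7 and −6.
Split the middle term: 21*b^2 − 7*b − 6*b + 2 = 7*b*(3*b − 1) − 2*(3*b − 1).

(3*b − 1)*(7*b − 2)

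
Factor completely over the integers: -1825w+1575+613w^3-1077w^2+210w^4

By the rational root theorem, w = 5/7 is a root, giving the factor (7w-5) and quotient 30w^3+109w^2-76w-315.
Then w = -9/5 is a root, so (5w+9) divides it; the quotient is 6w^2+11w-35.
The remaining quadratic factors as (3w-5)(2w+7).

(2w+7)(3w-5)(5w+9)(7w-5)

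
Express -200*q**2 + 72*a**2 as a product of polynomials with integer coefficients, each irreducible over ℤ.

8*(3*a + 5*q)*(3*a - 5*q)

Pull out the common factor 8; 9*a**2 - 25*q**2 is a difference of squares.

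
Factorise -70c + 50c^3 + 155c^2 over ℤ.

5c(2c + 7)(5c - 2)

Pull out the common factor 5c, then factor the remaining trinomial.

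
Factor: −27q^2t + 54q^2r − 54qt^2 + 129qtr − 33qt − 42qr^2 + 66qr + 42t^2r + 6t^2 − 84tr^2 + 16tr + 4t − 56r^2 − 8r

Group: t(−27q^2 − 54qt + 21qr − 33q + 42tr + 6t + 28r + 4) − 2r(−27q^2 − 54qt + 21qr − 33q + 42tr + 6t + 28r + 4); both groups contain (−27q^2 − 54qt + 21qr − 33q + 42tr + 6t + 28r + 4), so (t − 2r) is a factor with cofactor −27q^2 − 54qt + 21qr − 33q + 42tr + 6t + 28r + 4.
The cofactor groups again: −27q^2 − 54qt + 21qr − 33q + 42tr + 6t + 28r + 4 = −9q(3q + 6t + 4) + (7r + 1)(3q + 6t + 4); both groups contain (3q + 6t + 4), giving −(9q − 7r − 1)(3q + 6t + 4).

−(t − 2r)(3q + 6t + 4)(9q − 7r − 1)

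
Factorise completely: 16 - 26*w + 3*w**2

Need a pair with product 3·16 = 48 and sum -26: that's -2 and -24.
Split the middle term: 3*w**2 - 2*w - 24*w + 16 = w*(3*w - 2) - 8*(3*w - 2).

(3*w - 2)*(w - 8)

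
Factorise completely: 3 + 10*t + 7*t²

Need a pair with product 7·3 = 21 and sum 10: that's 7 and 3.
Split the middle term: 7*t² + 7*t + 3*t + 3 = 7*t*(t + 1) + 3*(t + 1).

(7*t + 3)*(t + 1)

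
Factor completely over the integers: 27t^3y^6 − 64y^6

y^6(3t − 4)(9t^2 + 12t + 16)

Pull out the common factor y^6, leaving 27t^3 − 64.
Recognize a difference of cubes with the parts 3t and 4.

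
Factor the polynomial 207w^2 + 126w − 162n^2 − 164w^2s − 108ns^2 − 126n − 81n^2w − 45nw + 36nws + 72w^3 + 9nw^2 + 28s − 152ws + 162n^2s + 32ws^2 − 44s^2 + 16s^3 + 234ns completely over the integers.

−(w − 2s + 2)(9n − 9w − 2s)(9n + 8w − 4s + 7)

Group: w(−81n^2 + 9nw + 54ns − 63n + 72w^2 − 20ws + 63w − 8s^2 + 14s) + (−2s + 2)(−81n^2 + 9nw + 54ns − 63n + 72w^2 − 20ws + 63w − 8s^2 + 14s); both groups contain (−81n^2 + 9nw + 54ns − 63n + 72w^2 − 20ws + 63w − 8s^2 + 14s), so (w − 2s + 2) is a factor with cofactor −81n^2 + 9nw + 54ns − 63n + 72w^2 − 20ws + 63w − 8s^2 + 14s.
The cofactor groups again: −81n^2 + 9nw + 54ns − 63n + 72w^2 − 20ws + 63w − 8s^2 + 14s = −9n(9n + 8w − 4s + 7) + (9w + 2s)(9n + 8w − 4s + 7); both groups contain (9n + 8w − 4s + 7), giving −(9n − 9w − 2s)(9n + 8w − 4s + 7).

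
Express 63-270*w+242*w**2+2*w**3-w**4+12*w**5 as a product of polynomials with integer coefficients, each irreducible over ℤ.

Among the possible rational roots, w = 1/3 is a root, so (3*w-1) is a factor; dividing leaves 4*w**4+w**3+w**2+81*w-63.
Continuing, w = 3/4 is a root, giving the factor (4*w-3) and quotient w**3+w**2+w+21.
Then w = -3 is a root, giving the factor (w+3) and quotient w**2-2*w+7.
The quadratic w**2-2*w+7 has discriminant -24 < 0 and is irreducible over ℤ.

(3*w-1)*(4*w-3)*(w+3)*(w**2-2*w+7)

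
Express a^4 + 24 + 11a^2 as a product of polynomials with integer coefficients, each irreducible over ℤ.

Substitute u = a^2 to get a quadratic in u, then factor.
a^2 + 8 is irreducible over ℤ (always positive, so no real roots).
a^2 + 3 is irreducible over ℤ (always positive, so no real roots).

(a^2 + 3)(a^2 + 8)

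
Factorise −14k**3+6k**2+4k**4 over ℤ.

Pull out the common factor 2k**2, then factor the remaining trinomial.

2k**2(2k−1)(k−3)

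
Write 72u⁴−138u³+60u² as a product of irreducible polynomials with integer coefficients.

Pull out the common factor 6u², then factor the remaining trinomial.

6u²(3u−2)(4u−5)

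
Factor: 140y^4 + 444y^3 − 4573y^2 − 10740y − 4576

Among the possible rational roots, y = −4/7 is a root, so (7y + 4) is a factor; dividing leaves 20y^3 + 52y^2 − 683y − 1144.
Next, y = −13/2 is a root, so (2y + 13) divides it; the quotient is 10y^2 − 39y − 88.
The remaining quadratic factors as (5y + 8)(2y − 11).

(2y + 13)(2y − 11)(5y + 8)(7y + 4)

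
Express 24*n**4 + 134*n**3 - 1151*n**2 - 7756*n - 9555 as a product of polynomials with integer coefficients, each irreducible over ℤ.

(2*n - 15)*(3*n + 13)*(4*n + 7)*(n + 7)

Trying the rational-root candidates, n = -13/3 is a root, so (3*n + 13) divides it; the quotient is 8*n**3 + 10*n**2 - 427*n - 735.
Continuing, n = 15/2 is a root, so (2*n - 15) is a factor; dividing leaves 4*n**2 + 35*n + 49.
The remaining quadratic factors as (n + 7)(4*n + 7).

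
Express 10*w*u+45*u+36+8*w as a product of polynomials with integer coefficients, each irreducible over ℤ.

Group as (10*w*u+8*w) + (45*u+36) = 2*w*(5*u+4) + 9*(5*u+4).
Both groups share the factor (5*u+4).

(2*w+9)*(5*u+4)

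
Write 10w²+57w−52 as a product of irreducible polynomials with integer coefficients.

Need a pair with product 10·(−52) = −520 and sum 57: that's 65 and −8.
Split the middle term: 10w²+65w − 8w−52 = 5w(2w+13) − 4(2w+13).

(2w+13)(5w−4)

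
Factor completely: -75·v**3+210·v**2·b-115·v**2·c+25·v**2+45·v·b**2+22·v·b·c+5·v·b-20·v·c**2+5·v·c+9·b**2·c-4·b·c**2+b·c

-(3·v-9·b+4·c-1)·(5·v+b)·(5·v+c)

Group: 5·v·(-15·v**2+42·v·b-20·v·c+5·v+9·b**2-4·b·c+b) + c·(-15·v**2+42·v·b-20·v·c+5·v+9·b**2-4·b·c+b); both groups contain (-15·v**2+42·v·b-20·v·c+5·v+9·b**2-4·b·c+b), so (5·v+c) is a factor with cofactor -15·v**2+42·v·b-20·v·c+5·v+9·b**2-4·b·c+b.
The cofactor groups again: -15·v**2+42·v·b-20·v·c+5·v+9·b**2-4·b·c+b = -5·v·(3·v-9·b+4·c-1) - b·(3·v-9·b+4·c-1); both groups contain (3·v-9·b+4·c-1), giving -(5·v+b)·(3·v-9·b+4·c-1).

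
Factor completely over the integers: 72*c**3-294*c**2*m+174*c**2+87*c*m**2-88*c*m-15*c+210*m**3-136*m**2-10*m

Group: 12*c*(6*c**2-17*c*m+15*c-14*m**2+10*m) + (-15*m-1)*(6*c**2-17*c*m+15*c-14*m**2+10*m); both groups contain (6*c**2-17*c*m+15*c-14*m**2+10*m), so (12*c-15*m-1) is a factor with cofactor 6*c**2-17*c*m+15*c-14*m**2+10*m.
The cofactor groups again: 6*c**2-17*c*m+15*c-14*m**2+10*m = 2*c*(3*c+2*m) + (-7*m+5)*(3*c+2*m); both groups contain (3*c+2*m), giving (2*c-7*m+5)*(3*c+2*m).

(12*c-15*m-1)*(2*c-7*m+5)*(3*c+2*m)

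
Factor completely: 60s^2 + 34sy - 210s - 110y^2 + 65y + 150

(10s - 11y - 10)(6s + 10y - 15)

Group: 6s(10s - 11y - 10) + (10y - 15)(10s - 11y - 10); both groups contain (10s - 11y - 10).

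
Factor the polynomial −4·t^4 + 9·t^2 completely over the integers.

Factor out t^2 first: what remains is −4·t^2 + 9.
Recognize a difference of squares with the parts 3 and 2·t.

−t^2·(2·t + 3)·(2·t − 3)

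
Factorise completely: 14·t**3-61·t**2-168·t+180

(2·t+5)·(7·t-6)·(t-6)

Among the possible rational roots, t = 6 is a root, giving the factor (t-6) and quotient 14·t**2+23·t-30.
The remaining quadratic factors as (7·t-6)(2·t+5).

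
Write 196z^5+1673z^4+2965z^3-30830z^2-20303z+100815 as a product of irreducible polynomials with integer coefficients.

(4z-11)(7z+15)(7z-13)(z^2+11z+47)

By the rational root theorem, z = -15/7 is a root, so (7z+15) is a factor; dividing leaves 28z^4+179z^3+40z^2-4490z+6721.
Next, z = 11/4 is a root, so (4z-11) divides it; the quotient is 7z^3+64z^2+186z-611.
Then z = 13/7 is a root, so (7z-13) divides it; the quotient is z^2+11z+47.
The quadratic z^2+11z+47 has discriminant -67 < 0 and is irreducible over ℤ.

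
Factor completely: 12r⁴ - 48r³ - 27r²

Pull out the common factor 3r², then factor the remaining trinomial.

3r²(2r + 1)(2r - 9)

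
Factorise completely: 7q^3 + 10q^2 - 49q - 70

(7q + 10)(q^2 - 7)

Group as (7q^3 - 49q) + (10q^2 - 70) = 7q(q^2 - 7) + 10(q^2 - 7).
Both groups share the factor (q^2 - 7).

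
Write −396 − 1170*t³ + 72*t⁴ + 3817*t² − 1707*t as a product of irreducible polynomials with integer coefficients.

Testing divisors of the constant over divisors of the leading coefficient, t = 11/3 is a root, so (3*t − 11) is a factor; dividing leaves 24*t³ − 302*t² + 165*t + 36.
Then t = −1/6 is a root, giving the factor (6*t + 1) and quotient 4*t² − 51*t + 36.
The remaining quadratic factors as (4*t − 3)(t − 12).

(3*t − 11)*(4*t − 3)*(6*t + 1)*(t − 12)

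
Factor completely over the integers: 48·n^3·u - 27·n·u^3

3·n·u·(4·n + 3·u)·(4·n - 3·u)

Every term has a factor of 3·n·u. Then 16·n^2 - 9·u^2 = (4·n)² − (3·u)².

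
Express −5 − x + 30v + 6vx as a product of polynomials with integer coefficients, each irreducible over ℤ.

(6v − 1)(x + 5)

Group as (6vx + 30v) + (−x − 5) = 6v(x + 5) − (x + 5).
Both groups share the factor (x + 5).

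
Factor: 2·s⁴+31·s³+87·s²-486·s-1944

(2·s+9)·(s+6)·(s+9)·(s-4)

Testing divisors of the constant over divisors of the leading coefficient, s = -9/2 is a root, giving the factor (2·s+9) and quotient s³+11·s²-6·s-216.
Continuing, s = -6 is a root, giving the factor (s+6) and quotient s²+5·s-36.
The remaining quadratic factors as (s-4)(s+9).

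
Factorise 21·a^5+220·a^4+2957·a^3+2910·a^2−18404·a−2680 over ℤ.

(3·a+10)·(7·a+1)·(a−2)·(a^2+9·a+134)

By the rational root theorem, a = −1/7 is a root, so (7·a+1) divides it; the quotient is 3·a^4+31·a^3+418·a^2+356·a−2680.
Then a = −10/3 is a root, so (3·a+10) is a factor; dividing leaves a^3+7·a^2+116·a−268.
Continuing, a = 2 is a root, so (a−2) divides it; the quotient is a^2+9·a+134.
The quadratic a^2+9·a+134 has discriminant −455 < 0 and is irreducible over ℤ.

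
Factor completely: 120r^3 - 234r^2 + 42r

6r(4r - 7)(5r - 1)

Pull out the common factor 6r, then factor the remaining trinomial.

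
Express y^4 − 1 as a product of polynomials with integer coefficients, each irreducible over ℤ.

(y)⁴ − (1)⁴ = ((y)² − (1)²)((y)² + (1)²); the first factor splits again, the second (y^2 + 1) is irreducible.

(y + 1)(y − 1)(y^2 + 1)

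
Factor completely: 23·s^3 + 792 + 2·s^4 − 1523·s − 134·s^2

Testing divisors of the constant over divisors of the leading coefficient, s = −11 is a root, so (s + 11) is a factor; dividing leaves 2·s^3 + s^2 − 145·s + 72.
Continuing, s = 1/2 is a root, so (2·s − 1) divides it; the quotient is s^2 + s − 72.
The remaining quadratic factors as (s + 9)(s − 8).

(2·s − 1)·(s + 11)·(s + 9)·(s − 8)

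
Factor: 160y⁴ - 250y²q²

10y²(4y - 5q)(4y + 5q)

Factor out 10y², leaving 16y² - 25q², which is a difference of two squares.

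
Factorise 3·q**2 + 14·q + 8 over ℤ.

Need a pair with product 3·8 = 24 and sum 14: that's 2 and 12.
Split the middle term: 3·q**2 + 2·q + 12·q + 8 = q·(3·q + 2) + 4·(3·q + 2).

(3·q + 2)·(q + 4)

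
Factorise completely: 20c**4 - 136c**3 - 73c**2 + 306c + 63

By the rational root theorem, c = -3/2 is a root, so (2c + 3) is a factor; dividing leaves 10c**3 - 83c**2 + 88c + 21.
Next, c = 7 is a root, so (c - 7) divides it; the quotient is 10c**2 - 13c - 3.
The remaining quadratic factors as (2c - 3)(5c + 1).

(2c + 3)(2c - 3)(5c + 1)(c - 7)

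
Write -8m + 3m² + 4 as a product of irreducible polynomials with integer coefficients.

Need a pair with product 3·4 = 12 and sum -8: that's -6 and -2.
Split the middle term: 3m² - 6m - 2m + 4 = 3m(m - 2) - 2(m - 2).

(3m - 2)(m - 2)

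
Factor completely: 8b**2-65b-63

(8b+7)(b-9)

Need a pair with product 8·(-63) = -504 and sum -65: that's 7 and -72.
Split the middle term: 8b**2+7b - 72b-63 = b(8b+7) - 9(8b+7).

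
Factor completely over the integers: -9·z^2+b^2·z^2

Every term has a factor of z^2; factoring it out leaves b^2-9.
Recognize a difference of squares with the parts b and 3.

z^2·(b+3)·(b-3)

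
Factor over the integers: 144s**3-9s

9s(4s+1)(4s-1)

Pull out the common factor 9s; 16s**2-1 is a difference of squares.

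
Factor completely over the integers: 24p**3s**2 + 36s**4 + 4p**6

Pull out the common factor 4, leaving p**6 + 6p**3s**2 + 9s**4.
Recognize a perfect-square trinomial with the parts p**3 and 3s**2.

4(p**3 + 3s**2)**2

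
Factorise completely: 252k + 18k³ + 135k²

9k(2k + 7)(k + 4)

Pull out the common factor 9k, then factor the remaining trinomial.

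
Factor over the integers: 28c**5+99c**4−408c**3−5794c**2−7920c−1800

Among the possible rational roots, c = −5/4 is a root, giving the factor (4c+5) and quotient 7c**4+16c**3−122c**2−1296c−360.
Continuing, c = 6 is a root, so (c−6) is a factor; dividing leaves 7c**3+58c**2+226c+60.
Next, c = −2/7 is a root, so (7c+2) is a factor; dividing leaves c**2+8c+30.
The quadratic c**2+8c+30 has discriminant −56 < 0 and is irreducible over ℤ.

(4c+5)(7c+2)(c−6)(c**2+8c+30)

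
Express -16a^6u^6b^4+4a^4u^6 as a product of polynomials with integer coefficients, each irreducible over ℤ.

-4a^4u^6(2ab^2+1)(2ab^2-1)

Every term has a factor of 4a^4u^6; factoring it out leaves -4a^2b^4+1.
Recognize a difference of squares with the parts 1 and 2ab^2.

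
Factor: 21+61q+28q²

Need a pair with product 28·21 = 588 and sum 61: that's 49 and 12.
Split the middle term: 28q²+49q + 12q+21 = 7q(4q+7) + 3(4q+7).

(4q+7)(7q+3)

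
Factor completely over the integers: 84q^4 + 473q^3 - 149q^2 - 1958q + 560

(3q + 8)(4q - 7)(7q - 2)(q + 5)

Trying the rational-root candidates, q = -8/3 is a root, giving the factor (3q + 8) and quotient 28q^3 + 83q^2 - 271q + 70.
Next, q = 7/4 is a root, giving the factor (4q - 7) and quotient 7q^2 + 33q - 10.
The remaining quadratic factors as (q + 5)(7q - 2).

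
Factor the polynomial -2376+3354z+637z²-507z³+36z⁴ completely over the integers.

(3z-11)(3z-2)(4z+9)(z-12)

Trying the rational-root candidates, z = 12 is a root, so (z-12) divides it; the quotient is 36z³-75z²-263z+198.
Continuing, z = 2/3 is a root, giving the factor (3z-2) and quotient 12z²-17z-99.
The remaining quadratic factors as (3z-11)(4z+9).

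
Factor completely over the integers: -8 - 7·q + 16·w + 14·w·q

(2·w - 1)·(7·q + 8)

Group as (14·w·q + 16·w) + (-7·q - 8) = 2·w·(7·q + 8) - (7·q + 8).
Both groups share the factor (7·q + 8).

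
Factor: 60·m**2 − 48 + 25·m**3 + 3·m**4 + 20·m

(3·m − 2)·(m + 2)·(m + 3)·(m + 4)

Testing divisors of the constant over divisors of the leading coefficient, m = −4 is a root, so (m + 4) is a factor; dividing leaves 3·m**3 + 13·m**2 + 8·m − 12.
Continuing, m = −3 is a root, so (m + 3) divides it; the quotient is 3·m**2 + 4·m − 4.
The remaining quadratic factors as (m + 2)(3·m − 2).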